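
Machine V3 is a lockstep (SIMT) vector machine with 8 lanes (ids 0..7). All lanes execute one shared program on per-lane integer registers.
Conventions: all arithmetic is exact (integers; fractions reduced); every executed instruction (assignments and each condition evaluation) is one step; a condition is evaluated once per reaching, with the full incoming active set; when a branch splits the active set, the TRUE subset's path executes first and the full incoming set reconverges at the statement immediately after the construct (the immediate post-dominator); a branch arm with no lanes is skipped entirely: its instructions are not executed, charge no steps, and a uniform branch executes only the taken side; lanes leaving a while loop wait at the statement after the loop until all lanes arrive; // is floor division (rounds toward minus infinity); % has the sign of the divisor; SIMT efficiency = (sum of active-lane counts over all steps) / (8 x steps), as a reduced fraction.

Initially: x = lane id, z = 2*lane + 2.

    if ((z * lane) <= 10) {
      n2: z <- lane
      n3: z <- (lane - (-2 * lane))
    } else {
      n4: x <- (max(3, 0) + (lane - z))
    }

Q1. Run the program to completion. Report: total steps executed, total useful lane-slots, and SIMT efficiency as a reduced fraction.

Answer: 4 steps, 18 useful, 9/16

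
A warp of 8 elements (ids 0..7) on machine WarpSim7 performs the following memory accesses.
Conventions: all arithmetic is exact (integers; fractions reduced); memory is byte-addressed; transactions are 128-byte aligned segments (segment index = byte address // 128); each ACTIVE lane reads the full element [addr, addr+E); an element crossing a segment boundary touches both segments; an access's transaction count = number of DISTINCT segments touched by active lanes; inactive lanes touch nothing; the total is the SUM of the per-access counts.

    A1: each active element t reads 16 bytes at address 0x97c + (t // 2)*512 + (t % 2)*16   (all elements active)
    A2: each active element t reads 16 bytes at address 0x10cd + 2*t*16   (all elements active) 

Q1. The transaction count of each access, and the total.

A1: 8 transactions
A2: 3 transactions

Answer: 8,3; total 11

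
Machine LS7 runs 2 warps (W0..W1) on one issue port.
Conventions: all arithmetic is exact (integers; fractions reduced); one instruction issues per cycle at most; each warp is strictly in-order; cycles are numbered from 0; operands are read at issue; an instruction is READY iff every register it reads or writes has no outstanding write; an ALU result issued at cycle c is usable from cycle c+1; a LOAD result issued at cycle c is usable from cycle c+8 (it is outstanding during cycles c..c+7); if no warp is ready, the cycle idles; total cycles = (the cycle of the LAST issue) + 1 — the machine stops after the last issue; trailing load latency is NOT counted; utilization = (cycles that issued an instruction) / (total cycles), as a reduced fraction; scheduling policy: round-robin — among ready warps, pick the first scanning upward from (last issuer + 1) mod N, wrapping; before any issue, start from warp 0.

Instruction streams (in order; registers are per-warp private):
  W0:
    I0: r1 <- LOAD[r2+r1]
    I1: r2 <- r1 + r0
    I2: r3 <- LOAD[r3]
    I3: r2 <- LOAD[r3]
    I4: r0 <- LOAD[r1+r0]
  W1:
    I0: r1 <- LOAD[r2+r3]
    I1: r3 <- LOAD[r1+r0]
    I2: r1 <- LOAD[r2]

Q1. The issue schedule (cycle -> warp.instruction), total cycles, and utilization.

cycle 0: W0.I0
cycle 1: W1.I0
cycle 2: idle
cycle 3: idle
cycle 4: idle
cycle 5: idle
cycle 6: idle
cycle 7: idle
cycle 8: W0.I1
cycle 9: W1.I1
cycle 10: W0.I2
cycle 11: W1.I2
cycle 12: idle
cycle 13: idle
cycle 14: idle
cycle 15: idle
cycle 16: idle
cycle 17: idle
cycle 18: W0.I3
cycle 19: W0.I4

Answer: 20 cycles, utilization 2/5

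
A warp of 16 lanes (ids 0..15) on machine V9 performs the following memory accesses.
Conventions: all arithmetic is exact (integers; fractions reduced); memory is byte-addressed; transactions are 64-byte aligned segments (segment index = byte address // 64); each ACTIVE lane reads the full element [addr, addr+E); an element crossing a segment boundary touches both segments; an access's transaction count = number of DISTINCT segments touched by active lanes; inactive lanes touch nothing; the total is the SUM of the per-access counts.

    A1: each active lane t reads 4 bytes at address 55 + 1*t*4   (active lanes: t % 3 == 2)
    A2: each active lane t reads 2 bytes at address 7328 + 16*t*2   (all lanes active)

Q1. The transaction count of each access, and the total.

A1: 2 transactions
A2: 9 transactions

Answer: 2,9; total 11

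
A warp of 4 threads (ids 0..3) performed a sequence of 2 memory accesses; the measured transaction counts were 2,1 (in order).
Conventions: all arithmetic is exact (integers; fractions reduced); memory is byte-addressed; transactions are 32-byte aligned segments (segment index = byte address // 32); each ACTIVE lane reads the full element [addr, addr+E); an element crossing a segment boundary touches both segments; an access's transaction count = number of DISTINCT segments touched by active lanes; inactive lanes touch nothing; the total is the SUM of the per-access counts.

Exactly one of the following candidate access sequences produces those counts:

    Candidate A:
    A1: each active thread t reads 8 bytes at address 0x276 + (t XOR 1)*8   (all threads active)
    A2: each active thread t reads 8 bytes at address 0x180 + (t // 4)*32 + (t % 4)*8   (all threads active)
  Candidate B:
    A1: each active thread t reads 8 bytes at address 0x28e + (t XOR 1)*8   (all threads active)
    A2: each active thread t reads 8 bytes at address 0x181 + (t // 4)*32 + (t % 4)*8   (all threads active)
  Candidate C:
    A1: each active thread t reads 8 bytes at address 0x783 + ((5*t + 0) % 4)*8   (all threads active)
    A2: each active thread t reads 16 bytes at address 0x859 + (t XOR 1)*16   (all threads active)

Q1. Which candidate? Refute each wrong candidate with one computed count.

B: A2 gives 2 transactions, not 1
C: A2 gives 3 transactions, not 1
A: all counts match (2,1)

Answer: A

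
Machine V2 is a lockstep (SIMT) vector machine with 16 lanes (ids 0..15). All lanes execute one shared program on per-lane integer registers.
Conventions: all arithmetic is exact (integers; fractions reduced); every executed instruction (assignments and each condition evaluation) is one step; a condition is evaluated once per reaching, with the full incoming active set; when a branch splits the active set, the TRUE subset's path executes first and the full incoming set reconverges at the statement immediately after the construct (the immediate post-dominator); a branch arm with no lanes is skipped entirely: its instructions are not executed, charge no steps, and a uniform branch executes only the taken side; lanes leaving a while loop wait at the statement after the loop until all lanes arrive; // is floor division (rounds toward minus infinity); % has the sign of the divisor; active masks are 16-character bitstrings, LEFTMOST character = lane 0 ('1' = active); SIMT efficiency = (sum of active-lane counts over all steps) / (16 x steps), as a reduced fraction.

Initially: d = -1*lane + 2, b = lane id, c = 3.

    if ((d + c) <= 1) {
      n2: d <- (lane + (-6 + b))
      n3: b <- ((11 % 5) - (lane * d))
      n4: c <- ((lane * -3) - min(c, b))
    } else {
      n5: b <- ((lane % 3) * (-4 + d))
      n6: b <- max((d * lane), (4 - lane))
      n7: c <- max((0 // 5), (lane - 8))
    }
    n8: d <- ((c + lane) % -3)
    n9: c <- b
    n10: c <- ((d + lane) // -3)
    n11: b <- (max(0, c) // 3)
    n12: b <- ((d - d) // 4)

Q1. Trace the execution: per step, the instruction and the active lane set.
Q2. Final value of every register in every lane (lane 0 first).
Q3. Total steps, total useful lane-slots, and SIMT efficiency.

step 0: eval ((d + c) <= 1)          1111111111111111
step 1: d <- (lane + (-6 + b))       0000111111111111
step 2: b <- ((11 % 5) - (lane * d)) 0000111111111111
step 3: c <- ((lane * -3) - min(c, b)) 0000111111111111
step 4: b <- ((lane % 3) * (-4 + d)) 1111000000000000
step 5: b <- max((d * lane), (4 - lane)) 1111000000000000
step 6: c <- max((0 // 5), (lane - 8)) 1111000000000000
step 7: d <- ((c + lane) % -3)       1111111111111111
step 8: c <- b                       1111111111111111
step 9: c <- ((d + lane) // -3)      1111111111111111
step 10: b <- (max(0, c) // 3)        1111111111111111
step 11: b <- ((d - d) // 4)          1111111111111111

Answer: 12 steps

d: 0,-2,-1,0,-1,0,-1,-1,0,-1,-1,0,-1,-1,0,-1
b: 0,0,0,0,0,0,0,0,0,0,0,0,0,0,0,0
c: 0,0,-1,-1,-1,-2,-2,-2,-3,-3,-3,-4,-4,-4,-5,-5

steps = 12; useful = 144; efficiency = 144/192 = 3/4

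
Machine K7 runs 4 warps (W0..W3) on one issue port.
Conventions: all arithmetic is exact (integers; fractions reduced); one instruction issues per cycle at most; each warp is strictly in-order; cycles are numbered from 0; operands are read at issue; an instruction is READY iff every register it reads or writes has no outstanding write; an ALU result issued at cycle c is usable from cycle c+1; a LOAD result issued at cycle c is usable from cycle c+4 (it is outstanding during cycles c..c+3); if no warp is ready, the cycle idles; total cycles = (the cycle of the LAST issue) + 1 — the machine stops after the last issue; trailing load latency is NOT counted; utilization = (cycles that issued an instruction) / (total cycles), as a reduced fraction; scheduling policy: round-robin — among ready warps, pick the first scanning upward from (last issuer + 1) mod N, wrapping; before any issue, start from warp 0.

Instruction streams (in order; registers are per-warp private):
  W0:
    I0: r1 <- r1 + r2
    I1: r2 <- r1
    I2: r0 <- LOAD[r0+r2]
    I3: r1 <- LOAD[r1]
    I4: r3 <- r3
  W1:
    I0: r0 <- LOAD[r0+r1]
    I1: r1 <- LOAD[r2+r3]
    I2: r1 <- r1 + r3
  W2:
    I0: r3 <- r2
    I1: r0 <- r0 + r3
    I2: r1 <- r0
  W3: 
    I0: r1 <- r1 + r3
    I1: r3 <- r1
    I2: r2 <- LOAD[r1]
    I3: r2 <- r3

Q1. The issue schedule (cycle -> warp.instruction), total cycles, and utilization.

cycle 0: W0.I0
cycle 1: W1.I0
cycle 2: W2.I0
cycle 3: W3.I0
cycle 4: W0.I1
cycle 5: W1.I1
cycle 6: W2.I1
cycle 7: W3.I1
cycle 8: W0.I2
cycle 9: W1.I2
cycle 10: W2.I2
cycle 11: W3.I2
cycle 12: W0.I3
cycle 13: W0.I4
cycle 14: idle
cycle 15: W3.I3

Answer: 16 cycles, utilization 15/16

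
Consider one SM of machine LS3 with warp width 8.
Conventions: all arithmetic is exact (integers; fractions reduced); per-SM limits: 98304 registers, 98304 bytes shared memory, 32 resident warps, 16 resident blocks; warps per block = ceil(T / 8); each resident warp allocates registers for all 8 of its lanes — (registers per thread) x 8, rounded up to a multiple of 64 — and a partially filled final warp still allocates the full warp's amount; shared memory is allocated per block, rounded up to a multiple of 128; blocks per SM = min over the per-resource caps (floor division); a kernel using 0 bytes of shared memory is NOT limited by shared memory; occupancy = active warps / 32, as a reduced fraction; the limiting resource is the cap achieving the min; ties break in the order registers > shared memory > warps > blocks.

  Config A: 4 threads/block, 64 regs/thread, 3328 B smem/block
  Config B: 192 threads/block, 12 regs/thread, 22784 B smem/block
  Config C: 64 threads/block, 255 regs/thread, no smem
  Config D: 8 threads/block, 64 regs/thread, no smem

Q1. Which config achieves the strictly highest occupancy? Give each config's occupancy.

occupancies: A 1/2, B 3/4, C 1, D 1/2

Answer: C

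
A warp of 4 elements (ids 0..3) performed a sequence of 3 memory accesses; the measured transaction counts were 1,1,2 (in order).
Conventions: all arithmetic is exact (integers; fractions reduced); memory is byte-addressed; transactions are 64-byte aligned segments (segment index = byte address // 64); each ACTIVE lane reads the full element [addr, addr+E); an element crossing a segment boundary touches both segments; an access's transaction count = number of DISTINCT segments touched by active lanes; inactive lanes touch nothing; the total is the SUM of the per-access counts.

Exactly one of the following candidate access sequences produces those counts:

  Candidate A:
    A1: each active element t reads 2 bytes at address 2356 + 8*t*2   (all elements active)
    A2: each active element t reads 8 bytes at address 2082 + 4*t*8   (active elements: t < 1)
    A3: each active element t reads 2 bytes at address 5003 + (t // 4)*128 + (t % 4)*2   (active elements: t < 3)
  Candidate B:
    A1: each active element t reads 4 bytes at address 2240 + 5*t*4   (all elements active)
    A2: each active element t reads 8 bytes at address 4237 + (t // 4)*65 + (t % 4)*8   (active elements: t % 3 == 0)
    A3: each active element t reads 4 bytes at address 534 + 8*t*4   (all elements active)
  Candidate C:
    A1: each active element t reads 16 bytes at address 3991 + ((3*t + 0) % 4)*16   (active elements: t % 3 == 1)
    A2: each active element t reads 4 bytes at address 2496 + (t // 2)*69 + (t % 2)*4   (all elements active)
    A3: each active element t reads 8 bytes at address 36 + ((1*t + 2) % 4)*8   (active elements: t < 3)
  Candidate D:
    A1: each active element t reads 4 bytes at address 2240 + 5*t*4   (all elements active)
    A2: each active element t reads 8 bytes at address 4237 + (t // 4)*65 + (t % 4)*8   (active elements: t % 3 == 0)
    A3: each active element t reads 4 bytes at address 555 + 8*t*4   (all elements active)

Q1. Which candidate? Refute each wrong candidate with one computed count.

A: A1 gives 2 transactions, not 1
C: A2 gives 2 transactions, not 1
D: A3 gives 3 transactions, not 2
B: all counts match (1,1,2)

Answer: B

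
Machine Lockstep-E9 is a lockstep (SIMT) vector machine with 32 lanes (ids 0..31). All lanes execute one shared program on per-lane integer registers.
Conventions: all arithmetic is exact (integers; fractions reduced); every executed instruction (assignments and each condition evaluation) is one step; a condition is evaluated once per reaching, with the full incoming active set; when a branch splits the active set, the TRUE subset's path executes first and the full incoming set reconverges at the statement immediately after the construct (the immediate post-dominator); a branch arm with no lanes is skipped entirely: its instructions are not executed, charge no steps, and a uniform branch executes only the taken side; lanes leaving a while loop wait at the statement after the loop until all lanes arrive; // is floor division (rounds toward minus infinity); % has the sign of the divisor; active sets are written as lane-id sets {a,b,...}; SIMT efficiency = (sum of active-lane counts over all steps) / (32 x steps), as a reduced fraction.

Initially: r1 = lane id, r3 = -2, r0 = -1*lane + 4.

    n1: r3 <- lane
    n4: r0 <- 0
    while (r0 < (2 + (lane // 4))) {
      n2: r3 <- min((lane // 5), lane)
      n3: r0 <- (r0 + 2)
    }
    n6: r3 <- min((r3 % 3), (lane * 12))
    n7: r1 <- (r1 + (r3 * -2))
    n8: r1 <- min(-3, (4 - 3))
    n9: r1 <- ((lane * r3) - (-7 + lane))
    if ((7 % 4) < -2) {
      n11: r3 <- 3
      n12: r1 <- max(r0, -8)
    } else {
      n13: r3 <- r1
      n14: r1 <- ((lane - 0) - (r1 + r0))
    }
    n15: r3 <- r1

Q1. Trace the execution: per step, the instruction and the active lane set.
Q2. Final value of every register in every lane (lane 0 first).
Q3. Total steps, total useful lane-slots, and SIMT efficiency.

step 0: r3 <- lane                   {0,1,2,3,4,5,6,7,8,9,10,11,12,13,14,15,16,17,18,19,20,21,22,23,24,25,26,27,28,29,30,31}
step 1: r0 <- 0                      {0,1,2,3,4,5,6,7,8,9,10,11,12,13,14,15,16,17,18,19,20,21,22,23,24,25,26,27,28,29,30,31}
step 2: eval (r0 < (2 + (lane // 4))) {0,1,2,3,4,5,6,7,8,9,10,11,12,13,14,15,16,17,18,19,20,21,22,23,24,25,26,27,28,29,30,31}
step 3: r3 <- min((lane // 5), lane) {0,1,2,3,4,5,6,7,8,9,10,11,12,13,14,15,16,17,18,19,20,21,22,23,24,25,26,27,28,29,30,31}
step 4: r0 <- (r0 + 2)               {0,1,2,3,4,5,6,7,8,9,10,11,12,13,14,15,16,17,18,19,20,21,22,23,24,25,26,27,28,29,30,31}
step 5: eval (r0 < (2 + (lane // 4))) {0,1,2,3,4,5,6,7,8,9,10,11,12,13,14,15,16,17,18,19,20,21,22,23,24,25,26,27,28,29,30,31}
step 6: r3 <- min((lane // 5), lane) {4,5,6,7,8,9,10,11,12,13,14,15,16,17,18,19,20,21,22,23,24,25,26,27,28,29,30,31}
step 7: r0 <- (r0 + 2)               {4,5,6,7,8,9,10,11,12,13,14,15,16,17,18,19,20,21,22,23,24,25,26,27,28,29,30,31}
step 8: eval (r0 < (2 + (lane // 4))) {4,5,6,7,8,9,10,11,12,13,14,15,16,17,18,19,20,21,22,23,24,25,26,27,28,29,30,31}
step 9: r3 <- min((lane // 5), lane) {12,13,14,15,16,17,18,19,20,21,22,23,24,25,26,27,28,29,30,31}
step 10: r0 <- (r0 + 2)               {12,13,14,15,16,17,18,19,20,21,22,23,24,25,26,27,28,29,30,31}
step 11: eval (r0 < (2 + (lane // 4))) {12,13,14,15,16,17,18,19,20,21,22,23,24,25,26,27,28,29,30,31}
step 12: r3 <- min((lane // 5), lane) {20,21,22,23,24,25,26,27,28,29,30,31}
step 13: r0 <- (r0 + 2)               {20,21,22,23,24,25,26,27,28,29,30,31}
step 14: eval (r0 < (2 + (lane // 4))) {20,21,22,23,24,25,26,27,28,29,30,31}
step 15: r3 <- min((lane // 5), lane) {28,29,30,31}
step 16: r0 <- (r0 + 2)               {28,29,30,31}
step 17: eval (r0 < (2 + (lane // 4))) {28,29,30,31}
step 18: r3 <- min((r3 % 3), (lane * 12)) {0,1,2,3,4,5,6,7,8,9,10,11,12,13,14,15,16,17,18,19,20,21,22,23,24,25,26,27,28,29,30,31}
step 19: r1 <- (r1 + (r3 * -2))       {0,1,2,3,4,5,6,7,8,9,10,11,12,13,14,15,16,17,18,19,20,21,22,23,24,25,26,27,28,29,30,31}
step 20: r1 <- min(-3, (4 - 3))       {0,1,2,3,4,5,6,7,8,9,10,11,12,13,14,15,16,17,18,19,20,21,22,23,24,25,26,27,28,29,30,31}
step 21: r1 <- ((lane * r3) - (-7 + lane)) {0,1,2,3,4,5,6,7,8,9,10,11,12,13,14,15,16,17,18,19,20,21,22,23,24,25,26,27,28,29,30,31}
step 22: eval ((7 % 4) < -2)          {0,1,2,3,4,5,6,7,8,9,10,11,12,13,14,15,16,17,18,19,20,21,22,23,24,25,26,27,28,29,30,31}
step 23: r3 <- r1                     {0,1,2,3,4,5,6,7,8,9,10,11,12,13,14,15,16,17,18,19,20,21,22,23,24,25,26,27,28,29,30,31}
step 24: r1 <- ((lane - 0) - (r1 + r0)) {0,1,2,3,4,5,6,7,8,9,10,11,12,13,14,15,16,17,18,19,20,21,22,23,24,25,26,27,28,29,30,31}
step 25: r3 <- r1                     {0,1,2,3,4,5,6,7,8,9,10,11,12,13,14,15,16,17,18,19,20,21,22,23,24,25,26,27,28,29,30,31}

Answer: 26 steps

r1: -9,-7,-5,-3,-3,-6,-5,-4,-3,-2,-11,-11,-13,-13,-13,17,19,21,23,25,5,6,7,8,9,-15,-15,-15,-17,-17,43,45
r3: -9,-7,-5,-3,-3,-6,-5,-4,-3,-2,-11,-11,-13,-13,-13,17,19,21,23,25,5,6,7,8,9,-15,-15,-15,-17,-17,43,45
r0: 2,2,2,2,4,4,4,4,4,4,4,4,6,6,6,6,6,6,6,6,8,8,8,8,8,8,8,8,10,10,10,10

steps = 26; useful = 640; efficiency = 640/832 = 10/13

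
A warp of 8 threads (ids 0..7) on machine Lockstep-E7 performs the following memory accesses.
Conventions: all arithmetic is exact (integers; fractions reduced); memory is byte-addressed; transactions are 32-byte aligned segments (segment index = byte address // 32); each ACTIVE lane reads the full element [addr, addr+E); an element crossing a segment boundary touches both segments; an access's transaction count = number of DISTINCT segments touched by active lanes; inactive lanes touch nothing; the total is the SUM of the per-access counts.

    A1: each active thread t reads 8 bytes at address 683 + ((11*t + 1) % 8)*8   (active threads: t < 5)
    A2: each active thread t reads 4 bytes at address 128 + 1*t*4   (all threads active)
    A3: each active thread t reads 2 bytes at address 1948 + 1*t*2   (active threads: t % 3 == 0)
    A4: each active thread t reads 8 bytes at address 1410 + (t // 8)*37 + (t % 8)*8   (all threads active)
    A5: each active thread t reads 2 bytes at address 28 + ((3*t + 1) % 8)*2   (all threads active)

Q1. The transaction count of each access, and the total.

A1: 3 transactions
A2: 1 transaction
A3: 2 transactions
A4: 3 transactions
A5: 2 transactions

Answer: 3,1,2,3,2; total 11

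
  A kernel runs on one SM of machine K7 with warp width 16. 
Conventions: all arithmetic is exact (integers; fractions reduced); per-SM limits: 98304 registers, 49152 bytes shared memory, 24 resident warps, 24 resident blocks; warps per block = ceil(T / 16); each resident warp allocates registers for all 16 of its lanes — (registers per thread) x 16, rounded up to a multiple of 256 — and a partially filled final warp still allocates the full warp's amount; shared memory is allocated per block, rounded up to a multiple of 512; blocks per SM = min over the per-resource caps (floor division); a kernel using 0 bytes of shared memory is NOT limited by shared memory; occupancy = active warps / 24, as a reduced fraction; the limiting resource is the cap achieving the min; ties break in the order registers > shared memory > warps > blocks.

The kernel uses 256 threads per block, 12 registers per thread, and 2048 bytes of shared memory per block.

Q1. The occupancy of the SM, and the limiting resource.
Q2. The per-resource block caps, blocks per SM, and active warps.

Answer: occupancy 2/3, limited by warps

registers: 24 blocks
shared memory: 24 blocks
warps: 1 block
blocks: 24 blocks

Answer: 1 block, 16 active warps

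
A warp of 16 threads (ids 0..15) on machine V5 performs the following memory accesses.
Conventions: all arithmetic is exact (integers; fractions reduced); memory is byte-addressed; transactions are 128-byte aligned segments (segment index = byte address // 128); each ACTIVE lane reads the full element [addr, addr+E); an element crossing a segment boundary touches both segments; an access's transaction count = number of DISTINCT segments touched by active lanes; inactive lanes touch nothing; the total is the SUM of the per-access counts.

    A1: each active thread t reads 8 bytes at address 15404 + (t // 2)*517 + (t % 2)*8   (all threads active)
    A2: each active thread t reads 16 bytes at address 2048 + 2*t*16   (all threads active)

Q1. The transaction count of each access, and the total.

A1: 8 transactions
A2: 4 transactions

Answer: 8,4; total 12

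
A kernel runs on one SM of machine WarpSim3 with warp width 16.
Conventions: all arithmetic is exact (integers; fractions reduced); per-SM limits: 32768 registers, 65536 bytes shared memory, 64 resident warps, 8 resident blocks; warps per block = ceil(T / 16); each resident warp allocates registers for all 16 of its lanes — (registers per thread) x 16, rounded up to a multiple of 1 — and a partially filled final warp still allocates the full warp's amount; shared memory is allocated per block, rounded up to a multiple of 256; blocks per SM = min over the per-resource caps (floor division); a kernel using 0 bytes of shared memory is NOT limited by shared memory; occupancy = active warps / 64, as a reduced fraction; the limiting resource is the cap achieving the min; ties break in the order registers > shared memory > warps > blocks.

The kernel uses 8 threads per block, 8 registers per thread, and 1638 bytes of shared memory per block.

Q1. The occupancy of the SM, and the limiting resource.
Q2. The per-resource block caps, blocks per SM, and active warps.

Answer: occupancy 1/8, limited by blocks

registers: 256 blocks
shared memory: 36 blocks
warps: 64 blocks
blocks: 8 blocks

Answer: 8 blocks, 8 active warps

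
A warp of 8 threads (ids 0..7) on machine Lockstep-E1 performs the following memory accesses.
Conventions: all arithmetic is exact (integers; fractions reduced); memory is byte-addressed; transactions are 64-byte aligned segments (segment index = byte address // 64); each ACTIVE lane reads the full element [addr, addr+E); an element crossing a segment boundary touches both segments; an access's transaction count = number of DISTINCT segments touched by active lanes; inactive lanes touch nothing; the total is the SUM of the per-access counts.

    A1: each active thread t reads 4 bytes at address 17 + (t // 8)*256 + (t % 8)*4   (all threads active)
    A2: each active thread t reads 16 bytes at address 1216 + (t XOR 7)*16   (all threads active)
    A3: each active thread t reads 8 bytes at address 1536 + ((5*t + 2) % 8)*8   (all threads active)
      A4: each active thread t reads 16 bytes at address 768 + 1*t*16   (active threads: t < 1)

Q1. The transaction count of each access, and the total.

A1: 1 transaction
A2: 2 transactions
A3: 1 transaction
A4: 1 transaction

Answer: 1,2,1,1; total 5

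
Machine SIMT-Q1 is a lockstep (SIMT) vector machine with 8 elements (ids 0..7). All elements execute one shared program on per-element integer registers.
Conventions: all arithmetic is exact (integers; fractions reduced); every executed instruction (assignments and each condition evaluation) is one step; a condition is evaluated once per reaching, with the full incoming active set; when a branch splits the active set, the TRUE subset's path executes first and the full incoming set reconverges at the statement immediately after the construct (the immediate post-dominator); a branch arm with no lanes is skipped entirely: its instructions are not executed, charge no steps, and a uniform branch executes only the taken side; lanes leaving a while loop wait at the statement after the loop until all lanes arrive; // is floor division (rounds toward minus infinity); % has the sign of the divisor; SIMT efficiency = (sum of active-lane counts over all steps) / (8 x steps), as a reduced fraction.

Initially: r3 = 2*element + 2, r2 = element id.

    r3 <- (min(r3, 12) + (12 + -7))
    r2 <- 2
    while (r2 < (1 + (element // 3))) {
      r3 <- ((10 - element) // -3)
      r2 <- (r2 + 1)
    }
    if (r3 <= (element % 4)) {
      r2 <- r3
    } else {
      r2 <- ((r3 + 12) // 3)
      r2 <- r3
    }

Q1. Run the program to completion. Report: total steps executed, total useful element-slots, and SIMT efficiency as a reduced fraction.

Answer: 10 steps, 52 useful, 13/20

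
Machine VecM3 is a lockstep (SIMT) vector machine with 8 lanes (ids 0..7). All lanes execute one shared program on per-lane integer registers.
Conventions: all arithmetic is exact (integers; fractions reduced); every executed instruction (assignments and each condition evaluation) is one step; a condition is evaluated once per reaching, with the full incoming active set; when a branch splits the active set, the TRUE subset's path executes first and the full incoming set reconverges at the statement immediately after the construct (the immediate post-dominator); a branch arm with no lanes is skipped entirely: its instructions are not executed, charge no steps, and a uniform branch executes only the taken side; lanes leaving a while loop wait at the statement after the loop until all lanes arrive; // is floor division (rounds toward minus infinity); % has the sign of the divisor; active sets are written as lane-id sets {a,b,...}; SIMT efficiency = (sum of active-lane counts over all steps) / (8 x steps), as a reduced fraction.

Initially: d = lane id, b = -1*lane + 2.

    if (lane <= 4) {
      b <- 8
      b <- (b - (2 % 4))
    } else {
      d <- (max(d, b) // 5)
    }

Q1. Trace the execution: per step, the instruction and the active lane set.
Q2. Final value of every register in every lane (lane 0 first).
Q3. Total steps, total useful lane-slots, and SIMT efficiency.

step 0: eval (lane <= 4)             {0,1,2,3,4,5,6,7}
step 1: b <- 8                       {0,1,2,3,4}
step 2: b <- (b - (2 % 4))           {0,1,2,3,4}
step 3: d <- (max(d, b) // 5)        {5,6,7}

Answer: 4 steps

d: 0,1,2,3,4,1,1,1
b: 6,6,6,6,6,-3,-4,-5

steps = 4; useful = 21; efficiency = 21/32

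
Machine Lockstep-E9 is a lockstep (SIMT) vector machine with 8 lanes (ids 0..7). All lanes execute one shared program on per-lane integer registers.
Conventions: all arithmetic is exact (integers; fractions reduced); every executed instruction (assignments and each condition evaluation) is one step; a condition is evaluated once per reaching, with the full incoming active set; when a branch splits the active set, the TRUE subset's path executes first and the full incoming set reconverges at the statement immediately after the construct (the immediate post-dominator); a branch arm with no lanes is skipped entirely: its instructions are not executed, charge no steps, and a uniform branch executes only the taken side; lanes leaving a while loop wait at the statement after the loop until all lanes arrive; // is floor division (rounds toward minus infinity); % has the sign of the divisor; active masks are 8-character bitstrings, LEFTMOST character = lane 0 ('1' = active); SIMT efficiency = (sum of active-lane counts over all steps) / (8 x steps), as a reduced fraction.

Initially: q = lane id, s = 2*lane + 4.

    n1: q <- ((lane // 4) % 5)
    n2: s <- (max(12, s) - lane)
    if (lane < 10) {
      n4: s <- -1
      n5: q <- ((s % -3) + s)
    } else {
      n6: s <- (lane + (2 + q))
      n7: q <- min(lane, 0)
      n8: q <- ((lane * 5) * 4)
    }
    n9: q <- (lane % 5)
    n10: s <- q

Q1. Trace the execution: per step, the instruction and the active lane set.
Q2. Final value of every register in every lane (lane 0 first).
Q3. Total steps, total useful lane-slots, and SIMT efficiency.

step 0: q <- ((lane // 4) % 5)       11111111
step 1: s <- (max(12, s) - lane)     11111111
step 2: eval (lane < 10)             11111111
step 3: s <- -1                      11111111
step 4: q <- ((s % -3) + s)          11111111
step 5: q <- (lane % 5)              11111111
step 6: s <- q                       11111111

Answer: 7 steps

q: 0,1,2,3,4,0,1,2
s: 0,1,2,3,4,0,1,2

steps = 7; useful = 56; efficiency = 56/56 = 1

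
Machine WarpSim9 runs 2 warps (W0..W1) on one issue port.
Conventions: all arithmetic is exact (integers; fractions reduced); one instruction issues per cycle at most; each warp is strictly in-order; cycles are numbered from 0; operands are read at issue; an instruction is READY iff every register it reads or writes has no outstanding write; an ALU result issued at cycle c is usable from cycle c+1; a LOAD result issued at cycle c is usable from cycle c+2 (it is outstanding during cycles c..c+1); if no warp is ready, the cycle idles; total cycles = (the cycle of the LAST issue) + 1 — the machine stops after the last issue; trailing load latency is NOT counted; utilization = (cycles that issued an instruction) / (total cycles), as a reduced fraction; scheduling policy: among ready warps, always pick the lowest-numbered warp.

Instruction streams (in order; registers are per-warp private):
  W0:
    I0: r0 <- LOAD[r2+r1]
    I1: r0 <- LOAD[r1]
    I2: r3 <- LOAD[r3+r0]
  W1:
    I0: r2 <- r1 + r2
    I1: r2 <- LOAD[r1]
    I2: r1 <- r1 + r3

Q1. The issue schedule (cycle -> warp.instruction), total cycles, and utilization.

cycle 0: W0.I0
cycle 1: W1.I0
cycle 2: W0.I1
cycle 3: W1.I1
cycle 4: W0.I2
cycle 5: W1.I2

Answer: 6 cycles, utilization 1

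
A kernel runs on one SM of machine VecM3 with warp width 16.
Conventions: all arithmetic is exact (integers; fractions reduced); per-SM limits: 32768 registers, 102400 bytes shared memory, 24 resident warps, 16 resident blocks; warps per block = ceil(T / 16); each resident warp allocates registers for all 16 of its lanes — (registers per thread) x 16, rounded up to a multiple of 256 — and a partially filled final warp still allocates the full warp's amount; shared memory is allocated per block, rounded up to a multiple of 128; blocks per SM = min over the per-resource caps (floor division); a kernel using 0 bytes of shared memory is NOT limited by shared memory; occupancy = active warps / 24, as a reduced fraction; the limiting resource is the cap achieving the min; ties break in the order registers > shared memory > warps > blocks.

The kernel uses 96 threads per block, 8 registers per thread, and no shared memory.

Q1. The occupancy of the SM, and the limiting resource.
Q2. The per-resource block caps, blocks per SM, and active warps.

Answer: occupancy 1, limited by warps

registers: 21 blocks
shared memory: no limit (kernel uses none)
warps: 4 blocks
blocks: 16 blocks

Answer: 4 blocks, 24 active warps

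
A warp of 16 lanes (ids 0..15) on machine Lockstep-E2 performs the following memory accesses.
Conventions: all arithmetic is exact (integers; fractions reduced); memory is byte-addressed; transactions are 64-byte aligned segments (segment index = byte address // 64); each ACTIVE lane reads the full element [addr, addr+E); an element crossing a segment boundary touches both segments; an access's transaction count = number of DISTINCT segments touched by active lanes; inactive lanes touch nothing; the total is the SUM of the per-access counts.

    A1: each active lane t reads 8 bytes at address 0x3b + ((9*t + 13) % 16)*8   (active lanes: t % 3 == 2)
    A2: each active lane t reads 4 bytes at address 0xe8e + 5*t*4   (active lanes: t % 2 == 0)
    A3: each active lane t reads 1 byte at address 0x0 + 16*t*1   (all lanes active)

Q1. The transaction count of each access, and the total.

A1: 3 transactions
A2: 5 transactions
A3: 4 transactions

Answer: 3,5,4; total 12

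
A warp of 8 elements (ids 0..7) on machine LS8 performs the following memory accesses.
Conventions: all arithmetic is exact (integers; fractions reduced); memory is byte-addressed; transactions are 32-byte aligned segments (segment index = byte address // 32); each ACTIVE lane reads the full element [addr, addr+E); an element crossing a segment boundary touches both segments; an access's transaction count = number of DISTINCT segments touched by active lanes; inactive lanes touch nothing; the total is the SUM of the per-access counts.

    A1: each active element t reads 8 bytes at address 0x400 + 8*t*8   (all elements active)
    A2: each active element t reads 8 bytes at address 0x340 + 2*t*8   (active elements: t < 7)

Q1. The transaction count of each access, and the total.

A1: 8 transactions
A2: 4 transactions

Answer: 8,4; total 12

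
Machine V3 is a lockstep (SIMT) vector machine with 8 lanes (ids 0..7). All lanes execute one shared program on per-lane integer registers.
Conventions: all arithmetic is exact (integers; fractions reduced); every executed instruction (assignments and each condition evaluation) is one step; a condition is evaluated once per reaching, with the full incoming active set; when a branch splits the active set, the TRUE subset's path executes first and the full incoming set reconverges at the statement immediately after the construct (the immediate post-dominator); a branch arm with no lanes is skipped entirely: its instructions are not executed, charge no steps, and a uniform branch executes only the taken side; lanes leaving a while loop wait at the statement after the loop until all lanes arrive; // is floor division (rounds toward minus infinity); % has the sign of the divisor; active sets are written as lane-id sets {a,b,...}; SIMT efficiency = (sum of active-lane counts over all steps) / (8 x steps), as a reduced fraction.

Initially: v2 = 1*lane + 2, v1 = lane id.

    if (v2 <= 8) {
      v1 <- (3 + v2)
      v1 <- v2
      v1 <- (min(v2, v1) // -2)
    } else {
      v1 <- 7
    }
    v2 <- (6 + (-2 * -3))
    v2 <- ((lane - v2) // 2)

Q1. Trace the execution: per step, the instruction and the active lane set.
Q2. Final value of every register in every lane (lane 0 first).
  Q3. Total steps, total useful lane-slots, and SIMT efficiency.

step 0: eval (v2 <= 8)               {0,1,2,3,4,5,6,7}
step 1: v1 <- (3 + v2)               {0,1,2,3,4,5,6}
step 2: v1 <- v2                     {0,1,2,3,4,5,6}
step 3: v1 <- (min(v2, v1) // -2)    {0,1,2,3,4,5,6}
step 4: v1 <- 7                      {7}
step 5: v2 <- (6 + (-2 * -3))        {0,1,2,3,4,5,6,7}
step 6: v2 <- ((lane - v2) // 2)     {0,1,2,3,4,5,6,7}

Answer: 7 steps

v2: -6,-6,-5,-5,-4,-4,-3,-3
v1: -1,-2,-2,-3,-3,-4,-4,7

steps = 7; useful = 46; efficiency = 46/56 = 23/28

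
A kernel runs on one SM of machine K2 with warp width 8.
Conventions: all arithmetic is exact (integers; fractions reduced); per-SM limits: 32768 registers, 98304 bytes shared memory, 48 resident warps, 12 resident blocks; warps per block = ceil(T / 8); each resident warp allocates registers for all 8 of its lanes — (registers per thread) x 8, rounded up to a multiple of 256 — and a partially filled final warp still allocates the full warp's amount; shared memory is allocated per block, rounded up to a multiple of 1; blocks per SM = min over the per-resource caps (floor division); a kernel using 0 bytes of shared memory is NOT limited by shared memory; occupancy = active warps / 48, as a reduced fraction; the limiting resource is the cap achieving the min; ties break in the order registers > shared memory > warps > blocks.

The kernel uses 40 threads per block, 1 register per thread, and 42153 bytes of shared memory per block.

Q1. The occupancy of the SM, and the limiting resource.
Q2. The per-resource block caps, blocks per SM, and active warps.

Answer: occupancy 5/24, limited by shared memory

registers: 25 blocks
shared memory: 2 blocks
warps: 9 blocks
blocks: 12 blocks

Answer: 2 blocks, 10 active warps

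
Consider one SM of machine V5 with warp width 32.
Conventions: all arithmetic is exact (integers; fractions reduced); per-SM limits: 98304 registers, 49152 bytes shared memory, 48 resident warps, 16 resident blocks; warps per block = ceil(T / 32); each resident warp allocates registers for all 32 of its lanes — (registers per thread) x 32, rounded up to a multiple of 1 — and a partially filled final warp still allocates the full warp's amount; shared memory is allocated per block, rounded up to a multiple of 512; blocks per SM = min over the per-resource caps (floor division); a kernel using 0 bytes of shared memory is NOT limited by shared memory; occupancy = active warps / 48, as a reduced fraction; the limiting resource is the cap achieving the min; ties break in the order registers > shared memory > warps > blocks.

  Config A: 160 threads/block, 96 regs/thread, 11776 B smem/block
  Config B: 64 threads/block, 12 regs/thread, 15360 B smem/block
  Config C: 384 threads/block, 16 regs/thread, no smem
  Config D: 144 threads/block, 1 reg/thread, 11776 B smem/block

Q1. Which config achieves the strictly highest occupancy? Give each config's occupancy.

occupancies: A 5/12, B 1/8, C 1, D 5/12

Answer: C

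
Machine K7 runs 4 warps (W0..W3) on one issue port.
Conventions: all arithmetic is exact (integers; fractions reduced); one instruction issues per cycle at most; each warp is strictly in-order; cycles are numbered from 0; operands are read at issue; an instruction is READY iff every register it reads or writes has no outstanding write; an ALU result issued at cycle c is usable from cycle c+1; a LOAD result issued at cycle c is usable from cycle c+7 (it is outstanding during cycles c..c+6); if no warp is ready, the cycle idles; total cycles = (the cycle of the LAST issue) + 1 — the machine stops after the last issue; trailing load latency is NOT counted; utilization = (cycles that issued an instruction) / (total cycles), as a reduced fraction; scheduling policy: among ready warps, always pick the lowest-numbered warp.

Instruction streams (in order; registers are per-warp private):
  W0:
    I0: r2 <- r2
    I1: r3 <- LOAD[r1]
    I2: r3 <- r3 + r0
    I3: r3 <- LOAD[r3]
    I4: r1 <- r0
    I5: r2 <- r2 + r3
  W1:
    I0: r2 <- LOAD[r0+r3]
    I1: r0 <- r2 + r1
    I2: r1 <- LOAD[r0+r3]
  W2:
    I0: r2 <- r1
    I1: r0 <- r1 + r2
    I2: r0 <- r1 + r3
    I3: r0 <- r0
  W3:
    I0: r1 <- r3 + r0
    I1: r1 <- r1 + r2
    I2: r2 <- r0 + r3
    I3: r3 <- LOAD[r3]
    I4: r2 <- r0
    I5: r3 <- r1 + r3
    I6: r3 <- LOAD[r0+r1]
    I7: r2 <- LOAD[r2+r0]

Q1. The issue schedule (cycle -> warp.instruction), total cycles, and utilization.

cycle 0: W0.I0
cycle 1: W0.I1
cycle 2: W1.I0
cycle 3: W2.I0
cycle 4: W2.I1
cycle 5: W2.I2
cycle 6: W2.I3
cycle 7: W3.I0
cycle 8: W0.I2
cycle 9: W0.I3
cycle 10: W0.I4
cycle 11: W1.I1
cycle 12: W1.I2
cycle 13: W3.I1
cycle 14: W3.I2
cycle 15: W3.I3
cycle 16: W0.I5
cycle 17: W3.I4
cycle 18: idle
cycle 19: idle
cycle 20: idle
cycle 21: idle
cycle 22: W3.I5
cycle 23: W3.I6
cycle 24: W3.I7

Answer: 25 cycles, utilization 21/25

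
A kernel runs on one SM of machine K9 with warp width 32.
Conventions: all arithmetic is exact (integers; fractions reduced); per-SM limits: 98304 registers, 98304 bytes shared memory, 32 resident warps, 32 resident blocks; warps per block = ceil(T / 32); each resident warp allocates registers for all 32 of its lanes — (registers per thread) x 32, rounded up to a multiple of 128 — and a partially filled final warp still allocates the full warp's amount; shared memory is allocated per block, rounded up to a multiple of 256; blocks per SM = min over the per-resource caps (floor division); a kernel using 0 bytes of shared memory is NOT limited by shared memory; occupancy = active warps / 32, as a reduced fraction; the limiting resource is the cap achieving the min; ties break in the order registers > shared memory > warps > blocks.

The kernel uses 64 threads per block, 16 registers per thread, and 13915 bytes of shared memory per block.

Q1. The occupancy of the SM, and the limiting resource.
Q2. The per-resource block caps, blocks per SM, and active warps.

Answer: occupancy 3/8, limited by shared memory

registers: 96 blocks
shared memory: 6 blocks
warps: 16 blocks
blocks: 32 blocks

Answer: 6 blocks, 12 active warps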